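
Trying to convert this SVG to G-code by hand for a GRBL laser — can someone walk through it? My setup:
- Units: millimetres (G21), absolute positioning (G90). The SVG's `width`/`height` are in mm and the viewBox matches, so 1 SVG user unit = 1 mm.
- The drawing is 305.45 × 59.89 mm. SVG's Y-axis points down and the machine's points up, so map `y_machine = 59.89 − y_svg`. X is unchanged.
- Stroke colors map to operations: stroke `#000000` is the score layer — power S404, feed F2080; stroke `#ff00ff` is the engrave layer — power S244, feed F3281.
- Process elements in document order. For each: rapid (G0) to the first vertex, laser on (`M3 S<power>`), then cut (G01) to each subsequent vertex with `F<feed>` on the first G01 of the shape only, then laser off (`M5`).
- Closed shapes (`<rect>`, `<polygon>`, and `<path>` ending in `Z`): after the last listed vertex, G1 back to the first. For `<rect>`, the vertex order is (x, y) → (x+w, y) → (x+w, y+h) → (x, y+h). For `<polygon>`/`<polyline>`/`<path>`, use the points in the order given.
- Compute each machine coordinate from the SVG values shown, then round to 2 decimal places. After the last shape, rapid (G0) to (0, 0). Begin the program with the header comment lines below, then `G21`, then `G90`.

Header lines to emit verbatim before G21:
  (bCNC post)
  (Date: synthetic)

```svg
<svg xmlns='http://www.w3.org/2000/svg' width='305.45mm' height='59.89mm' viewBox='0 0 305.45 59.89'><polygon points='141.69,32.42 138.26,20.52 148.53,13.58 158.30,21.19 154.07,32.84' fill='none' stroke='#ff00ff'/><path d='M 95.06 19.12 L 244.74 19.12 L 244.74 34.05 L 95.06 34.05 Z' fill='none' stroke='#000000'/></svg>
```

1 u = 1 mm; y_m = 59.89 − y.

[1] `<polygon>` regular polygon, #ff00ff→engrave S244 F3281: (141.69,27.47) → (138.26,39.37) → (148.53,46.31) → (158.30,38.70) → (154.07,27.05) → (141.69,27.47) (closed)

[2] `<path>` rectangle, #000000→score S404 F2080: (95.06,40.77) → (244.74,40.77) → (244.74,25.84) → (95.06,25.84) → (95.06,40.77) (closed)

(bCNC post)
(Date: synthetic)
G21
G90
G0 X141.69 Y27.47
M3 S244
G01 X138.26 Y39.37 F3281
G01 X148.53 Y46.31
G01 X158.30 Y38.70
G01 X154.07 Y27.05
G01 X141.69 Y27.47
M5
G0 X95.06 Y40.77
M3 S404
G01 X244.74 Y40.77 F2080
G01 X244.74 Y25.84
G01 X95.06 Y25.84
G01 X95.06 Y40.77
M5
G0 X0.00 Y0.00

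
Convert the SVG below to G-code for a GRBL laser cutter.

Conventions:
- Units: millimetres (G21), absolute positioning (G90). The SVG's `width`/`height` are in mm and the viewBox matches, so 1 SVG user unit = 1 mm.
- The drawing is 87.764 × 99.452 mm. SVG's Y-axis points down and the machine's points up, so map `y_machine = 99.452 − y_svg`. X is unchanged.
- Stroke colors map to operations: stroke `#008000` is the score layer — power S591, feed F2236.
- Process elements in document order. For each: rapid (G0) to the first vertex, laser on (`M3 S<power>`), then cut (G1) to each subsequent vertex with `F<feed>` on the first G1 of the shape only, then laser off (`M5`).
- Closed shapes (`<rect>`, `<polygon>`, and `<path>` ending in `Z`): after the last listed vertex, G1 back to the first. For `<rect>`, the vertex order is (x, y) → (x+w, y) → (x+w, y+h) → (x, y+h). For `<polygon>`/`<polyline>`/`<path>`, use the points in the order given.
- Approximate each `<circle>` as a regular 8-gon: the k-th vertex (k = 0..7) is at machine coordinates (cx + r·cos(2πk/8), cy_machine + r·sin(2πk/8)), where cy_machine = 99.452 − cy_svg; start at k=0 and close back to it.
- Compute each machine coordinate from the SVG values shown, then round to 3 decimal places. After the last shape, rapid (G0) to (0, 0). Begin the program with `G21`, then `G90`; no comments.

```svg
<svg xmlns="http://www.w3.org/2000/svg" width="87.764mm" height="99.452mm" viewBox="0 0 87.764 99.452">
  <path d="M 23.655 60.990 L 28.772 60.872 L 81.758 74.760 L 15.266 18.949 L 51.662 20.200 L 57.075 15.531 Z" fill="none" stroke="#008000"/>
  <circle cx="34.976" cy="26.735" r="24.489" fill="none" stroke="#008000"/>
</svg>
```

Since the viewBox matches the mm dimensions, user units are millimetres directly. The only transform is the Y-flip y_m = 99.452 − y_svg.

Shape 1 is a closed polygon drawn with `<path>`. Its stroke #008000 means score at S591, F2236. After flipping Y the toolpath is (23.655,38.462) → (28.772,38.580) → (81.758,24.692) → (15.266,80.503) → (51.662,79.252) → (57.075,83.921) → (23.655,38.462), returning to the start.

Shape 2 is a circle drawn with `<circle>`. Its stroke #008000 means score at S591, F2236. After flipping Y the toolpath is (59.465,72.717) → (52.292,90.033) → (34.976,97.206) → (17.660,90.033) → (10.487,72.717) → (17.660,55.401) → (34.976,48.228) → (52.292,55.401) → (59.465,72.717), returning to the start.

G21
G90
G0 X23.655 Y38.462
M3 S591
G1 X28.772 Y38.580 F2236
G1 X81.758 Y24.692
G1 X15.266 Y80.503
G1 X51.662 Y79.252
G1 X57.075 Y83.921
G1 X23.655 Y38.462
M5
G0 X59.465 Y72.717
M3 S591
G1 X52.292 Y90.033 F2236
G1 X34.976 Y97.206
G1 X17.660 Y90.033
G1 X10.487 Y72.717
G1 X17.660 Y55.401
G1 X34.976 Y48.228
G1 X52.292 Y55.401
G1 X59.465 Y72.717
M5
G0 X0.000 Y0.000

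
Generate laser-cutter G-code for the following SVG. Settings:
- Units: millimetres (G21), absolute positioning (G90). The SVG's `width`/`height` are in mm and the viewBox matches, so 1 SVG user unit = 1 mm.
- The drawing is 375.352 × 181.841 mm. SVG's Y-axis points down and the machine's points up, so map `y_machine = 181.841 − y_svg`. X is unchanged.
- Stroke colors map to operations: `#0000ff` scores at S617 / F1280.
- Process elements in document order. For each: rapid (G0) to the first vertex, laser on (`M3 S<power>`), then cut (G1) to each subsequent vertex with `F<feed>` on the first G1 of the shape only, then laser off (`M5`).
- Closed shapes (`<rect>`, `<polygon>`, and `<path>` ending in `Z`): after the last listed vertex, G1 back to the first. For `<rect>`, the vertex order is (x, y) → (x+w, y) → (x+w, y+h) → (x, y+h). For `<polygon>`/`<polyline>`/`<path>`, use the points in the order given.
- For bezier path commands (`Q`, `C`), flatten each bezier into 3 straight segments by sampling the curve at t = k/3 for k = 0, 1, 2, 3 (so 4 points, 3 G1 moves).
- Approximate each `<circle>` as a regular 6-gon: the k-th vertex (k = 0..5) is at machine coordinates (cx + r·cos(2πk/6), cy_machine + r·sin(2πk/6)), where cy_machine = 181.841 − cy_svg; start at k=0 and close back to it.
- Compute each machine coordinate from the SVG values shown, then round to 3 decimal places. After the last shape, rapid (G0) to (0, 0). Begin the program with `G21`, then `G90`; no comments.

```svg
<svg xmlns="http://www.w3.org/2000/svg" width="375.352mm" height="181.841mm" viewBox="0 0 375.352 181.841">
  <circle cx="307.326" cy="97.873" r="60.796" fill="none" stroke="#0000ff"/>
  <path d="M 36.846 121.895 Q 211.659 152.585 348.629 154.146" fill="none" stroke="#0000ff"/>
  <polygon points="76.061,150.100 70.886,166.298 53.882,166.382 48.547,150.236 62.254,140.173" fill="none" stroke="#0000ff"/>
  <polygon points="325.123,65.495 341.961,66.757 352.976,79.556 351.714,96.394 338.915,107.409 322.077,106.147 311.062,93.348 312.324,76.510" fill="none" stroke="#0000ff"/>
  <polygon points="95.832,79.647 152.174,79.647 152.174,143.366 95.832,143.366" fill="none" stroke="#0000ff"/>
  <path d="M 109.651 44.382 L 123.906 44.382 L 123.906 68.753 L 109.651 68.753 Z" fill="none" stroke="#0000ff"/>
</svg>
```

viewBox `0 0 375.352 181.841` with mm width/height → 1 unit = 1 mm. Flip: y_m = 181.841 − y_svg.

**Shape 1** — `<circle>` circle, stroke `#0000ff` → score (S617, F1280). Machine vertices: (368.122,83.968) → (337.724,136.619) → (276.928,136.619) → (246.530,83.968) → (276.928,31.317) → (337.724,31.317) → (368.122,83.968). Closed: final G1 returns to the first vertex.

**Shape 2** — `<path>` quadratic bezier, stroke `#0000ff` → score (S617, F1280). Control points (SVG): P0=(36.846,121.895), P1=(211.659,152.585), P2=(348.629,154.146); sampled at t=k/3. Machine vertices: (36.846,59.946) → (149.183,42.723) → (253.111,31.972) → (348.629,27.695). Open path.

**Shape 3** — `<polygon>` regular polygon, stroke `#0000ff` → score (S617, F1280). Machine vertices: (76.061,31.741) → (70.886,15.543) → (53.882,15.459) → (48.547,31.605) → (62.254,41.668) → (76.061,31.741). Closed: final G1 returns to the first vertex.

**Shape 4** — `<polygon>` regular polygon, stroke `#0000ff` → score (S617, F1280). Machine vertices: (325.123,116.346) → (341.961,115.084) → (352.976,102.285) → (351.714,85.447) → (338.915,74.432) → (322.077,75.694) → (311.062,88.493) → (312.324,105.331) → (325.123,116.346). Closed: final G1 returns to the first vertex.

**Shape 5** — `<polygon>` rectangle, stroke `#0000ff` → score (S617, F1280). Machine vertices: (95.832,102.194) → (152.174,102.194) → (152.174,38.475) → (95.832,38.475) → (95.832,102.194). Closed: final G1 returns to the first vertex.

**Shape 6** — `<path>` rectangle, stroke `#0000ff` → score (S617, F1280). Machine vertices: (109.651,137.459) → (123.906,137.459) → (123.906,113.088) → (109.651,113.088) → (109.651,137.459). Closed: final G1 returns to the first vertex.

G21
G90
G0 X368.122 Y83.968
M3 S617
G1 X337.724 Y136.619 F1280
G1 X276.928 Y136.619
G1 X246.530 Y83.968
G1 X276.928 Y31.317
G1 X337.724 Y31.317
G1 X368.122 Y83.968
M5
G0 X36.846 Y59.946
M3 S617
G1 X149.183 Y42.723 F1280
G1 X253.111 Y31.972
G1 X348.629 Y27.695
M5
G0 X76.061 Y31.741
M3 S617
G1 X70.886 Y15.543 F1280
G1 X53.882 Y15.459
G1 X48.547 Y31.605
G1 X62.254 Y41.668
G1 X76.061 Y31.741
M5
G0 X325.123 Y116.346
M3 S617
G1 X341.961 Y115.084 F1280
G1 X352.976 Y102.285
G1 X351.714 Y85.447
G1 X338.915 Y74.432
G1 X322.077 Y75.694
G1 X311.062 Y88.493
G1 X312.324 Y105.331
G1 X325.123 Y116.346
M5
G0 X95.832 Y102.194
M3 S617
G1 X152.174 Y102.194 F1280
G1 X152.174 Y38.475
G1 X95.832 Y38.475
G1 X95.832 Y102.194
M5
G0 X109.651 Y137.459
M3 S617
G1 X123.906 Y137.459 F1280
G1 X123.906 Y113.088
G1 X109.651 Y113.088
G1 X109.651 Y137.459
M5
G0 X0.000 Y0.000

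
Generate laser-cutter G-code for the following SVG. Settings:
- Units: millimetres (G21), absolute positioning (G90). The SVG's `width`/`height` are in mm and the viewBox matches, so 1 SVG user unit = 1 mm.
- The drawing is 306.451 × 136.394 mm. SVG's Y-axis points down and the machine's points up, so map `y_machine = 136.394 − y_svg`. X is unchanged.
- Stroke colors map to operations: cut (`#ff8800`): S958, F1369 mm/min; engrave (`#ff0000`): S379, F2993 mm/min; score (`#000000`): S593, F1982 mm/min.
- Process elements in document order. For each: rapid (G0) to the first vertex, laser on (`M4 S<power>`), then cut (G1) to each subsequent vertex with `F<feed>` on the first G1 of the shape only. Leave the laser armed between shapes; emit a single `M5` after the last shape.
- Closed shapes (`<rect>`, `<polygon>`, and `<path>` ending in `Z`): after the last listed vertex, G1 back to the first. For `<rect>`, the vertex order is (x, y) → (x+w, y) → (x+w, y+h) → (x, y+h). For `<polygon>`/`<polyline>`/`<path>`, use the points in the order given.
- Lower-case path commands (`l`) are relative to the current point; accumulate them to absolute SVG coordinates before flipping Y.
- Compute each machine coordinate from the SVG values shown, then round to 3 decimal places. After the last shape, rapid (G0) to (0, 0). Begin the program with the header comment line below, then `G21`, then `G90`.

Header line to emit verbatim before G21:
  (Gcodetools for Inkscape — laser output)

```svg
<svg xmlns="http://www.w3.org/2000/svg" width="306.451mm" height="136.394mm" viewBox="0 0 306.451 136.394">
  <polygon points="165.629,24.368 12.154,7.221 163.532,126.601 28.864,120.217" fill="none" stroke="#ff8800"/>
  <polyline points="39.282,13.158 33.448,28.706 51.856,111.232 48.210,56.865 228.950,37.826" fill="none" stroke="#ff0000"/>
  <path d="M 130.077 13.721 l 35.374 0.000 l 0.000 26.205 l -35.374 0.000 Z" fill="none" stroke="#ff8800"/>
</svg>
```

1 u = 1 mm; y_m = 136.394 − y.

[1] `<polygon>` closed polygon, #ff8800→cut S958 F1369: (165.629,112.026) → (12.154,129.173) → (163.532,9.793) → (28.864,16.177) → (165.629,112.026) (closed)

[2] `<polyline>` open polyline, #ff0000→engrave S379 F2993: (39.282,123.236) → (33.448,107.688) → (51.856,25.162) → (48.210,79.529) → (228.950,98.568)

[3] `<path>` rectangle, #ff8800→cut S958 F1369: (130.077,122.673) → (165.451,122.673) → (165.451,96.468) → (130.077,96.468) → (130.077,122.673) (closed)

(Gcodetools for Inkscape — laser output)
G21
G90
G0 X165.629 Y112.026
M4 S958
G1 X12.154 Y129.173 F1369
G1 X163.532 Y9.793
G1 X28.864 Y16.177
G1 X165.629 Y112.026
G0 X39.282 Y123.236
M4 S379
G1 X33.448 Y107.688 F2993
G1 X51.856 Y25.162
G1 X48.210 Y79.529
G1 X228.950 Y98.568
G0 X130.077 Y122.673
M4 S958
G1 X165.451 Y122.673 F1369
G1 X165.451 Y96.468
G1 X130.077 Y96.468
G1 X130.077 Y122.673
M5
G0 X0.000 Y0.000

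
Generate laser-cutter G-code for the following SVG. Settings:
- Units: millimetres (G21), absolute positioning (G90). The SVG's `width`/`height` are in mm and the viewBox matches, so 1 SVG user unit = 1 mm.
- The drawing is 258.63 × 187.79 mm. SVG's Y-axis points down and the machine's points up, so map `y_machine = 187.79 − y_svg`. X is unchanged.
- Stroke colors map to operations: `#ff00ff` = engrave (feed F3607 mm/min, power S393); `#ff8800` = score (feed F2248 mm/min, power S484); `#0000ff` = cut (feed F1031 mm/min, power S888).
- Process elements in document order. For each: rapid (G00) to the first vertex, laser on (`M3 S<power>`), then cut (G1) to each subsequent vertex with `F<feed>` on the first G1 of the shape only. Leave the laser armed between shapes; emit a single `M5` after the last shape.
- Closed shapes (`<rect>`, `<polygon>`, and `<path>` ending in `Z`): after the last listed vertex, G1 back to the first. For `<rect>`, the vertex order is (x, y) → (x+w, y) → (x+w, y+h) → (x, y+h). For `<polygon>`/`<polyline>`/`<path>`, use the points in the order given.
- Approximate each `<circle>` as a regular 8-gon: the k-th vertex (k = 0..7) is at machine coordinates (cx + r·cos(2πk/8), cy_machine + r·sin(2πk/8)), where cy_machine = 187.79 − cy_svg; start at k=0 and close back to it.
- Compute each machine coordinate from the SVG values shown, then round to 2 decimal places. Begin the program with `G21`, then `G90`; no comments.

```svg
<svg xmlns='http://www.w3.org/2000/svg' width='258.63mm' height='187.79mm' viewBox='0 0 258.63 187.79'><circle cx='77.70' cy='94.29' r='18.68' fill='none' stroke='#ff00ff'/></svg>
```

G21
G90
G00 X96.38 Y93.50
M3 S393
G1 X90.91 Y106.71 F3607
G1 X77.70 Y112.18
G1 X64.49 Y106.71
G1 X59.02 Y93.50
G1 X64.49 Y80.29
G1 X77.70 Y74.82
G1 X90.91 Y80.29
G1 X96.38 Y93.50
M5

Since the viewBox matches the mm dimensions, user units are millimetres directly. The only transform is the Y-flip y_m = 187.79 − y_svg.

Shape 1 is a circle drawn with `<circle>`. Its stroke #ff00ff means engrave at S393, F3607. After flipping Y the toolpath is (96.38,93.50) → (90.91,106.71) → (77.70,112.18) → (64.49,106.71) → (59.02,93.50) → (64.49,80.29) → (77.70,74.82) → (90.91,80.29) → (96.38,93.50), returning to the start.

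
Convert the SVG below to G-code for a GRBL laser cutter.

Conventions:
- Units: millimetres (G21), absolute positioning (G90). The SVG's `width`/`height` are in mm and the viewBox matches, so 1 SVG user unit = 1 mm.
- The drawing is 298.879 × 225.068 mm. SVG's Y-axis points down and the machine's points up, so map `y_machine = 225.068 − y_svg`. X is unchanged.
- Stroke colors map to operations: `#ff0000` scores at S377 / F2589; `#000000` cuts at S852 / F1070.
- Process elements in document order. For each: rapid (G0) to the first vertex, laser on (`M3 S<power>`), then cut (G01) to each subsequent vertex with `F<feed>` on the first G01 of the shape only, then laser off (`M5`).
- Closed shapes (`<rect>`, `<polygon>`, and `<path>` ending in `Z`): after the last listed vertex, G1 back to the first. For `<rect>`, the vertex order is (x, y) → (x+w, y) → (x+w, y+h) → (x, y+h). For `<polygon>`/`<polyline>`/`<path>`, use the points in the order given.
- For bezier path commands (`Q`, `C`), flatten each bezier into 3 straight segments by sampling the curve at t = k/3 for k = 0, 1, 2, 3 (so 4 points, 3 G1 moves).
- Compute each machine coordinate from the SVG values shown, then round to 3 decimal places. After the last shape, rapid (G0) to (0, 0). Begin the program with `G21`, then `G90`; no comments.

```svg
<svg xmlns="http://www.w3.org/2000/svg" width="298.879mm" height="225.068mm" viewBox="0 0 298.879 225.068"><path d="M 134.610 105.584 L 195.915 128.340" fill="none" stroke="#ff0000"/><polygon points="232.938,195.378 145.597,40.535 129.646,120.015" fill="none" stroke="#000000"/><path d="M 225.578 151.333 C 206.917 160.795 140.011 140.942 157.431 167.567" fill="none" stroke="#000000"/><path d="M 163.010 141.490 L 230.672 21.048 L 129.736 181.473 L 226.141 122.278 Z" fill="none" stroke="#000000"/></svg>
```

viewBox `0 0 298.879 225.068` with mm width/height → 1 unit = 1 mm. Flip: y_m = 225.068 − y_svg.

**Shape 1** — `<path>` line segment, stroke `#ff0000` → score (S377, F2589). Machine vertices: (134.610,119.484) → (195.915,96.728). Open path.

**Shape 2** — `<polygon>` closed polygon, stroke `#000000` → cut (S852, F1070). Machine vertices: (232.938,29.690) → (145.597,184.533) → (129.646,105.053) → (232.938,29.690). Closed: final G1 returns to the first vertex.

**Shape 3** — `<path>` cubic bezier, stroke `#000000` → cut (S852, F1070). Control points (SVG): P0=(225.578,151.333), P1=(206.917,160.795), P2=(140.011,140.942), P3=(157.431,167.567); sampled at t=k/3. Machine vertices: (225.578,73.735) → (195.745,71.238) → (163.210,71.440) → (157.431,57.501). Open path.

**Shape 4** — `<path>` closed polygon, stroke `#000000` → cut (S852, F1070). Machine vertices: (163.010,83.578) → (230.672,204.020) → (129.736,43.595) → (226.141,102.790) → (163.010,83.578). Closed: final G1 returns to the first vertex.

G21
G90
G0 X134.610 Y119.484
M3 S377
G01 X195.915 Y96.728 F2589
M5
G0 X232.938 Y29.690
M3 S852
G01 X145.597 Y184.533 F1070
G01 X129.646 Y105.053
G01 X232.938 Y29.690
M5
G0 X225.578 Y73.735
M3 S852
G01 X195.745 Y71.238 F1070
G01 X163.210 Y71.440
G01 X157.431 Y57.501
M5
G0 X163.010 Y83.578
M3 S852
G01 X230.672 Y204.020 F1070
G01 X129.736 Y43.595
G01 X226.141 Y102.790
G01 X163.010 Y83.578
M5
G0 X0.000 Y0.000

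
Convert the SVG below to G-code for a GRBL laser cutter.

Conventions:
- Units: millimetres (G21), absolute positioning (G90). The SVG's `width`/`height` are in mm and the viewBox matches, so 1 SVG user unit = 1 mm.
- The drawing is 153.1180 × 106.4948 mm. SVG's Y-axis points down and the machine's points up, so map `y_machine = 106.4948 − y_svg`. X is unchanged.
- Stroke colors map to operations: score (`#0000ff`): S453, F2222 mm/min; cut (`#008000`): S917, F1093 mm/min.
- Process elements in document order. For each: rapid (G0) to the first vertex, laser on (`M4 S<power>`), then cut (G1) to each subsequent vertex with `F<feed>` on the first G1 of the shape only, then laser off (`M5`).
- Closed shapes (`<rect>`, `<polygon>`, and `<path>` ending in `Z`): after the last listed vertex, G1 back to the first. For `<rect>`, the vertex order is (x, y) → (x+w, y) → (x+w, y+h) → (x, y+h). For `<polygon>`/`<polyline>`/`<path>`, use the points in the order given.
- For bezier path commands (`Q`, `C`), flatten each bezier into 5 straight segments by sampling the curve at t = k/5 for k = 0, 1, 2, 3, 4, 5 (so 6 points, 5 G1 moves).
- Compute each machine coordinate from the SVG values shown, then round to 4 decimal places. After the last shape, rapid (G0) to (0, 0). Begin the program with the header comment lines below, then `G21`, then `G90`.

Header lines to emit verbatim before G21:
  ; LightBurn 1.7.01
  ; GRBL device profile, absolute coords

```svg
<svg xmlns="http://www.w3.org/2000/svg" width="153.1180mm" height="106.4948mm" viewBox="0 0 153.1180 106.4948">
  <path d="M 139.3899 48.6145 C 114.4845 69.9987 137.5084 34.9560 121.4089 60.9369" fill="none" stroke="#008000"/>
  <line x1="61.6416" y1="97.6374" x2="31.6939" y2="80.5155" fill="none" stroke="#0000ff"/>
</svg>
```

Since the viewBox matches the mm dimensions, user units are millimetres directly. The only transform is the Y-flip y_m = 106.4948 − y_svg.

Shape 1 is a cubic bezier drawn with `<path>`. Its stroke #008000 means cut at S917, F1093. After flipping Y the toolpath is (139.3899,57.8803) → (129.5018,50.8814) → (126.9381,51.7873) → (127.5204,54.9605) → (127.0702,54.7632) → (121.4089,45.5579).

Shape 2 is a line segment drawn with `<line>`. Its stroke #0000ff means score at S453, F2222. After flipping Y the toolpath is (61.6416,8.8574) → (31.6939,25.9793).

; LightBurn 1.7.01
; GRBL device profile, absolute coords
G21
G90
G0 X139.3899 Y57.8803
M4 S917
G1 X129.5018 Y50.8814 F1093
G1 X126.9381 Y51.7873
G1 X127.5204 Y54.9605
G1 X127.0702 Y54.7632
G1 X121.4089 Y45.5579
M5
G0 X61.6416 Y8.8574
M4 S453
G1 X31.6939 Y25.9793 F2222
M5
G0 X0.0000 Y0.0000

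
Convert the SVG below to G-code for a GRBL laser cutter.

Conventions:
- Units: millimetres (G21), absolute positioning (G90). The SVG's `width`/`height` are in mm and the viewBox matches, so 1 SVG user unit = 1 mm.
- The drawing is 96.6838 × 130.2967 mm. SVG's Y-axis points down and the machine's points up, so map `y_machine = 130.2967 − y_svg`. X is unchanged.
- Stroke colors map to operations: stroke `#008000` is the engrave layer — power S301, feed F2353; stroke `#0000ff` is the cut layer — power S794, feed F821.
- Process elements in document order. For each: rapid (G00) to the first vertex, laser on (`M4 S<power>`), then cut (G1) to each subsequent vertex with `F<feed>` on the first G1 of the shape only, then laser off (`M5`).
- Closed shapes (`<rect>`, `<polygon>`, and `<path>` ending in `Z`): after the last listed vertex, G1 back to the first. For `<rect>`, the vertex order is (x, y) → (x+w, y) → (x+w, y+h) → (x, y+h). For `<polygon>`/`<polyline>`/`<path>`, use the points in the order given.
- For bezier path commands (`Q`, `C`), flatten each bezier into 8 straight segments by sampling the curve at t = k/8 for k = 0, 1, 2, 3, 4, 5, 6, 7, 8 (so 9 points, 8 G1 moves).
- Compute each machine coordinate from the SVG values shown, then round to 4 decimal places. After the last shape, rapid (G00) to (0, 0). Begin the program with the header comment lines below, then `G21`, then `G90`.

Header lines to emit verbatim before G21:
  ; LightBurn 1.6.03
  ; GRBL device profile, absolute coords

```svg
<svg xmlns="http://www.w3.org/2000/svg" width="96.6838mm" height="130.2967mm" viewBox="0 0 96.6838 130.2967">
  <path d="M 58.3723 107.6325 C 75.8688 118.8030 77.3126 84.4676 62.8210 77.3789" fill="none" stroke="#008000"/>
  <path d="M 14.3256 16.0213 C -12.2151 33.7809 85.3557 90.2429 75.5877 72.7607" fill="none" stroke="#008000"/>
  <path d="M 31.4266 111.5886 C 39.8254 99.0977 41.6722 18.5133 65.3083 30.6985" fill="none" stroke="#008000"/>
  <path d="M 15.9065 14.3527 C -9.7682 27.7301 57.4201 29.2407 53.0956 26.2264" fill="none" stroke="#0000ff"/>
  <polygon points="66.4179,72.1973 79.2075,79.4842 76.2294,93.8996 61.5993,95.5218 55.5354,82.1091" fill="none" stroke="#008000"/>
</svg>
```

; LightBurn 1.6.03
; GRBL device profile, absolute coords
G21
G90
G00 X58.3723 Y22.6642
M4 S301
G1 X64.1812 Y20.4663 F2353
G1 X68.4866 Y21.6819
G1 X71.2898 Y25.4586
G1 X72.5922 Y30.9438
G1 X72.3951 Y37.2849
G1 X70.7000 Y43.6293
G1 X67.5081 Y49.1244
G1 X62.8210 Y52.9178
M5
G00 X14.3256 Y114.2754
M4 S301
G1 X9.7385 Y106.0214 F2353
G1 X14.0746 Y95.4591
G1 X24.6215 Y83.9086
G1 X38.6669 Y72.6900
G1 X53.4985 Y63.1234
G1 X66.4041 Y56.5288
G1 X74.6712 Y54.2263
G1 X75.5877 Y57.5360
M5
G00 X31.4266 Y18.7081
M4 S301
G1 X34.3244 Y26.2699 F2353
G1 X36.9400 Y38.3303
G1 X39.6057 Y53.0043
G1 X42.6535 Y68.4067
G1 X46.4155 Y82.6524
G1 X51.2239 Y93.8563
G1 X57.4108 Y100.1333
G1 X65.3083 Y99.5982
M5
G00 X15.9065 Y115.9440
M4 S794
G1 X10.3104 Y111.4694 F821
G1 X11.4939 Y108.0213
G1 X17.5308 Y105.5136
G1 X26.4947 Y103.8603
G1 X36.4595 Y102.9753
G1 X45.4987 Y102.7727
G1 X51.6862 Y103.1664
G1 X53.0956 Y104.0703
M5
G00 X66.4179 Y58.0994
M4 S301
G1 X79.2075 Y50.8125 F2353
G1 X76.2294 Y36.3971
G1 X61.5993 Y34.7749
G1 X55.5354 Y48.1876
G1 X66.4179 Y58.0994
M5
G00 X0.0000 Y0.0000

viewBox `0 0 96.6838 130.2967` with mm width/height → 1 unit = 1 mm. Flip: y_m = 130.2967 − y_svg.

**Shape 1** — `<path>` cubic bezier, stroke `#008000` → engrave (S301, F2353). Control points (SVG): P0=(58.3723,107.6325), P1=(75.8688,118.8030), P2=(77.3126,84.4676), P3=(62.8210,77.3789); sampled at t=k/8. Machine vertices: (58.3723,22.6642) → (64.1812,20.4663) → (68.4866,21.6819) → (71.2898,25.4586) → (72.5922,30.9438) → (72.3951,37.2849) → (70.7000,43.6293) → (67.5081,49.1244) → (62.8210,52.9178). Open path.

**Shape 2** — `<path>` cubic bezier, stroke `#008000` → engrave (S301, F2353). Control points (SVG): P0=(14.3256,16.0213), P1=(-12.2151,33.7809), P2=(85.3557,90.2429), P3=(75.5877,72.7607); sampled at t=k/8. Machine vertices: (14.3256,114.2754) → (9.7385,106.0214) → (14.0746,95.4591) → (24.6215,83.9086) → (38.6669,72.6900) → (53.4985,63.1234) → (66.4041,56.5288) → (74.6712,54.2263) → (75.5877,57.5360). Open path.

**Shape 3** — `<path>` cubic bezier, stroke `#008000` → engrave (S301, F2353). Control points (SVG): P0=(31.4266,111.5886), P1=(39.8254,99.0977), P2=(41.6722,18.5133), P3=(65.3083,30.6985); sampled at t=k/8. Machine vertices: (31.4266,18.7081) → (34.3244,26.2699) → (36.9400,38.3303) → (39.6057,53.0043) → (42.6535,68.4067) → (46.4155,82.6524) → (51.2239,93.8563) → (57.4108,100.1333) → (65.3083,99.5982). Open path.

**Shape 4** — `<path>` cubic bezier, stroke `#0000ff` → cut (S794, F821). Control points (SVG): P0=(15.9065,14.3527), P1=(-9.7682,27.7301), P2=(57.4201,29.2407), P3=(53.0956,26.2264); sampled at t=k/8. Machine vertices: (15.9065,115.9440) → (10.3104,111.4694) → (11.4939,108.0213) → (17.5308,105.5136) → (26.4947,103.8603) → (36.4595,102.9753) → (45.4987,102.7727) → (51.6862,103.1664) → (53.0956,104.0703). Open path.

**Shape 5** — `<polygon>` regular polygon, stroke `#008000` → engrave (S301, F2353). Machine vertices: (66.4179,58.0994) → (79.2075,50.8125) → (76.2294,36.3971) → (61.5993,34.7749) → (55.5354,48.1876) → (66.4179,58.0994). Closed: final G1 returns to the first vertex.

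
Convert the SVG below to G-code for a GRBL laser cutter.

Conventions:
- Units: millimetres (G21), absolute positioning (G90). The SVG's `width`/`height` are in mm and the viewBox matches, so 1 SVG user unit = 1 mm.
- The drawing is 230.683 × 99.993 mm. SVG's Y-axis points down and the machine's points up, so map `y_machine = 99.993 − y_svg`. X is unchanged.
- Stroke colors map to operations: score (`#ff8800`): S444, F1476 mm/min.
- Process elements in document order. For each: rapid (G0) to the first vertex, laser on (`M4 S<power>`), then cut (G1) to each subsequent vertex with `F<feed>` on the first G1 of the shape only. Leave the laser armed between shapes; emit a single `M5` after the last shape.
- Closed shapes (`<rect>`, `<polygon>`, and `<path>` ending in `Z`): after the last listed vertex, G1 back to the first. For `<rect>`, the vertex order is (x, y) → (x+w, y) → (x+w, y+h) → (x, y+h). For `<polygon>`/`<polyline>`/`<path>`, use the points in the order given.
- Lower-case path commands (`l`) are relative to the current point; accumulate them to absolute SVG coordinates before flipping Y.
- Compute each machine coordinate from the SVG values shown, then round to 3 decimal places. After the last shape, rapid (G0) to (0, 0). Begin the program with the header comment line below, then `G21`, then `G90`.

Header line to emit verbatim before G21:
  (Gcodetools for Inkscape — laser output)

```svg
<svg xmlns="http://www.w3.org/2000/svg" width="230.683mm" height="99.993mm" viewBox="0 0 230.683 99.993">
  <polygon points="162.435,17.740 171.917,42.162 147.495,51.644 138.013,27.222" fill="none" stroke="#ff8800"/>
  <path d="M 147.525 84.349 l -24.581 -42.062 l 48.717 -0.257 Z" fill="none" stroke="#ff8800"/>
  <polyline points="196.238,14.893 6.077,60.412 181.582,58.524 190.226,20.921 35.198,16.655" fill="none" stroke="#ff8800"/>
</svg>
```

1 u = 1 mm; y_m = 99.993 − y.

[1] `<polygon>` regular polygon, #ff8800→score S444 F1476: (162.435,82.253) → (171.917,57.831) → (147.495,48.349) → (138.013,72.771) → (162.435,82.253) (closed)

[2] `<path>` regular polygon, #ff8800→score S444 F1476: (147.525,15.644) → (122.944,57.706) → (171.661,57.963) → (147.525,15.644) (closed)

[3] `<polyline>` open polyline, #ff8800→score S444 F1476: (196.238,85.100) → (6.077,39.581) → (181.582,41.469) → (190.226,79.072) → (35.198,83.338)

(Gcodetools for Inkscape — laser output)
G21
G90
G0 X162.435 Y82.253
M4 S444
G1 X171.917 Y57.831 F1476
G1 X147.495 Y48.349
G1 X138.013 Y72.771
G1 X162.435 Y82.253
G0 X147.525 Y15.644
M4 S444
G1 X122.944 Y57.706 F1476
G1 X171.661 Y57.963
G1 X147.525 Y15.644
G0 X196.238 Y85.100
M4 S444
G1 X6.077 Y39.581 F1476
G1 X181.582 Y41.469
G1 X190.226 Y79.072
G1 X35.198 Y83.338
M5
G0 X0.000 Y0.000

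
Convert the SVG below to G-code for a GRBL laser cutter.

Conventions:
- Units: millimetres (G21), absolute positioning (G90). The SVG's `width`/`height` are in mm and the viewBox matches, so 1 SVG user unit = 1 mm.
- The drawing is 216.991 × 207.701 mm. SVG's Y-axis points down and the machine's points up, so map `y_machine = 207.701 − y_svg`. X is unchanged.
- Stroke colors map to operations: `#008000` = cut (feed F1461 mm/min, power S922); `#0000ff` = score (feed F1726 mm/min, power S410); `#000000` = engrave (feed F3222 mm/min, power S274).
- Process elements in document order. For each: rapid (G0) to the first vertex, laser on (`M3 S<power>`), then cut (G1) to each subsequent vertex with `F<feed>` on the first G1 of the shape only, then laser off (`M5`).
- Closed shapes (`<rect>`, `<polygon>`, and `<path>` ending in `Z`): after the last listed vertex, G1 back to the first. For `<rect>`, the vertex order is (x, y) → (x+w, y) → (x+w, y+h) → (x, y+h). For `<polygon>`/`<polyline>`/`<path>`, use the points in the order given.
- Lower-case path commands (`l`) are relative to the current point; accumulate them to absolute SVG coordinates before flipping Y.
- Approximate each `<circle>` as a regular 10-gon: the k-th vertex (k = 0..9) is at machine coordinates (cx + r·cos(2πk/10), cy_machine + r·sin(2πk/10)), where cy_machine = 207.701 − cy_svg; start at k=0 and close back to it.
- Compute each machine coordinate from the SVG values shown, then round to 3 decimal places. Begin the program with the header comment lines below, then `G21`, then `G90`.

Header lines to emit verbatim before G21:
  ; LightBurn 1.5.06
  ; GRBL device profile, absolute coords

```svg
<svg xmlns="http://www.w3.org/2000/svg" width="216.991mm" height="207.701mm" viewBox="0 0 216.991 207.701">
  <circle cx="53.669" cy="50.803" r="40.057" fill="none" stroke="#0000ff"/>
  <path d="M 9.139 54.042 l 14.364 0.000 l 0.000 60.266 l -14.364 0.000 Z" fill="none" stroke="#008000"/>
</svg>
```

; LightBurn 1.5.06
; GRBL device profile, absolute coords
G21
G90
G0 X93.726 Y156.898
M3 S410
G1 X86.076 Y180.443 F1726
G1 X66.047 Y194.994
G1 X41.291 Y194.994
G1 X21.262 Y180.443
G1 X13.612 Y156.898
G1 X21.262 Y133.353
G1 X41.291 Y118.802
G1 X66.047 Y118.802
G1 X86.076 Y133.353
G1 X93.726 Y156.898
M5
G0 X9.139 Y153.659
M3 S922
G1 X23.503 Y153.659 F1461
G1 X23.503 Y93.393
G1 X9.139 Y93.393
G1 X9.139 Y153.659
M5

viewBox `0 0 216.991 207.701` with mm width/height → 1 unit = 1 mm. Flip: y_m = 207.701 − y_svg.

**Shape 1** — `<circle>` circle, stroke `#0000ff` → score (S410, F1726). Machine vertices: (93.726,156.898) → (86.076,180.443) → (66.047,194.994) → (41.291,194.994) → (21.262,180.443) → (13.612,156.898) → (21.262,133.353) → (41.291,118.802) → (66.047,118.802) → (86.076,133.353) → (93.726,156.898). Closed: final G1 returns to the first vertex.

**Shape 2** — `<path>` rectangle, stroke `#008000` → cut (S922, F1461). Machine vertices: (9.139,153.659) → (23.503,153.659) → (23.503,93.393) → (9.139,93.393) → (9.139,153.659). Closed: final G1 returns to the first vertex.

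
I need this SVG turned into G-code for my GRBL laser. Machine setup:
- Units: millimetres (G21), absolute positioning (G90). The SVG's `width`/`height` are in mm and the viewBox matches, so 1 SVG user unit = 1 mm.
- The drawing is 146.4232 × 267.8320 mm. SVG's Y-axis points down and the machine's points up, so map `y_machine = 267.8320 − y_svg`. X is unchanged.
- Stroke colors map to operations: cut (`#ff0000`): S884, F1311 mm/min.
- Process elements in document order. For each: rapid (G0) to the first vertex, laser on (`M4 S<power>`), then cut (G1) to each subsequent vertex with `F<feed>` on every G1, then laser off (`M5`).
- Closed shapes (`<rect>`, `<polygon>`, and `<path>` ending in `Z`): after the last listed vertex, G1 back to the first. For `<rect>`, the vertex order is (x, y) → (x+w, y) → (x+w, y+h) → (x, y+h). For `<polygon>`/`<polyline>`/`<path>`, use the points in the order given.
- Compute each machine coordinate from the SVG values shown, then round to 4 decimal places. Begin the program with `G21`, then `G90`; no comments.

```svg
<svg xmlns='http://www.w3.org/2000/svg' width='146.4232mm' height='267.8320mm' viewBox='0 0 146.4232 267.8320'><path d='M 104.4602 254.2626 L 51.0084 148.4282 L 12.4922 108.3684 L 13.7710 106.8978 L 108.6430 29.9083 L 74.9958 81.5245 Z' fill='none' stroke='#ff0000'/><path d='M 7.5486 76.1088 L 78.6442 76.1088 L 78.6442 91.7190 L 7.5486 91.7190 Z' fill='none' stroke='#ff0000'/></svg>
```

1 u = 1 mm; y_m = 267.8320 − y.

[1] `<path>` closed polygon, #ff0000→cut S884 F1311: (104.4602,13.5694) → (51.0084,119.4038) → (12.4922,159.4636) → (13.7710,160.9342) → (108.6430,237.9237) → (74.9958,186.3075) → (104.4602,13.5694) (closed)

[2] `<path>` rectangle, #ff0000→cut S884 F1311: (7.5486,191.7232) → (78.6442,191.7232) → (78.6442,176.1130) → (7.5486,176.1130) → (7.5486,191.7232) (closed)

G21
G90
G0 X104.4602 Y13.5694
M4 S884
G1 X51.0084 Y119.4038 F1311
G1 X12.4922 Y159.4636 F1311
G1 X13.7710 Y160.9342 F1311
G1 X108.6430 Y237.9237 F1311
G1 X74.9958 Y186.3075 F1311
G1 X104.4602 Y13.5694 F1311
M5
G0 X7.5486 Y191.7232
M4 S884
G1 X78.6442 Y191.7232 F1311
G1 X78.6442 Y176.1130 F1311
G1 X7.5486 Y176.1130 F1311
G1 X7.5486 Y191.7232 F1311
M5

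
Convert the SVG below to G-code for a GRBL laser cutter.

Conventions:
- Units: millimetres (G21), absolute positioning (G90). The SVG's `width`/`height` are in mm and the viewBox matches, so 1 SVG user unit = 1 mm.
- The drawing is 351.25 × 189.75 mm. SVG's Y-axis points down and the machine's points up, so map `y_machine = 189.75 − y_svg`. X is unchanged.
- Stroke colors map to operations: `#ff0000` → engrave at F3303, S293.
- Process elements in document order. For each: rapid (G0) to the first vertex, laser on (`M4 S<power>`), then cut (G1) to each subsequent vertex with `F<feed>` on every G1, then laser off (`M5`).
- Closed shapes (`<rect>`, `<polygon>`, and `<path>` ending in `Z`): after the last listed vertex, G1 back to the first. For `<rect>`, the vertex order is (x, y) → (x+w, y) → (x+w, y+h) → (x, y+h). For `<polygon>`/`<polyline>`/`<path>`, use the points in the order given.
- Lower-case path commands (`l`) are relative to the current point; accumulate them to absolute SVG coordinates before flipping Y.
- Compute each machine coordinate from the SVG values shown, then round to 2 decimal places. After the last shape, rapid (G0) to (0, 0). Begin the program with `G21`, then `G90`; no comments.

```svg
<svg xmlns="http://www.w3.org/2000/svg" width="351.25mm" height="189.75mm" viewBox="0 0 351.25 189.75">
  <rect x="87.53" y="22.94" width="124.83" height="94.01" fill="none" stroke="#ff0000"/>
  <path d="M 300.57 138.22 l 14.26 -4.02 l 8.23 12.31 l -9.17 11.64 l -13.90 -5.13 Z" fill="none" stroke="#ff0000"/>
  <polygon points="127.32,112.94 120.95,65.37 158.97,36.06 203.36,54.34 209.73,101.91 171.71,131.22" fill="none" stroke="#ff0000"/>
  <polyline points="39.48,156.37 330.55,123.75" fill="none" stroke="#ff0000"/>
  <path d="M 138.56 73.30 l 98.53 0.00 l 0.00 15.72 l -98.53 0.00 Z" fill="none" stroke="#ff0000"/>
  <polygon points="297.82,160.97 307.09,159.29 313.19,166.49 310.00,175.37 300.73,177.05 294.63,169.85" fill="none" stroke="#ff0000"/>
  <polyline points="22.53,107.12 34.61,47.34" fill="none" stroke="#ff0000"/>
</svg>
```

viewBox `0 0 351.25 189.75` with mm width/height → 1 unit = 1 mm. Flip: y_m = 189.75 − y_svg.

**Shape 1** — `<rect>` rectangle, stroke `#ff0000` → engrave (S293, F3303). Machine vertices: (87.53,166.81) → (212.36,166.81) → (212.36,72.80) → (87.53,72.80) → (87.53,166.81). Closed: final G1 returns to the first vertex.

**Shape 2** — `<path>` regular polygon, stroke `#ff0000` → engrave (S293, F3303). Machine vertices: (300.57,51.53) → (314.83,55.55) → (323.06,43.24) → (313.89,31.60) → (299.99,36.73) → (300.57,51.53). Closed: final G1 returns to the first vertex.

**Shape 3** — `<polygon>` regular polygon, stroke `#ff0000` → engrave (S293, F3303). Machine vertices: (127.32,76.81) → (120.95,124.38) → (158.97,153.69) → (203.36,135.41) → (209.73,87.84) → (171.71,58.53) → (127.32,76.81). Closed: final G1 returns to the first vertex.

**Shape 4** — `<polyline>` line segment, stroke `#ff0000` → engrave (S293, F3303). Machine vertices: (39.48,33.38) → (330.55,66.00). Open path.

**Shape 5** — `<path>` rectangle, stroke `#ff0000` → engrave (S293, F3303). Machine vertices: (138.56,116.45) → (237.09,116.45) → (237.09,100.73) → (138.56,100.73) → (138.56,116.45). Closed: final G1 returns to the first vertex.

**Shape 6** — `<polygon>` regular polygon, stroke `#ff0000` → engrave (S293, F3303). Machine vertices: (297.82,28.78) → (307.09,30.46) → (313.19,23.26) → (310.00,14.38) → (300.73,12.70) → (294.63,19.90) → (297.82,28.78). Closed: final G1 returns to the first vertex.

**Shape 7** — `<polyline>` line segment, stroke `#ff0000` → engrave (S293, F3303). Machine vertices: (22.53,82.63) → (34.61,142.41). Open path.

G21
G90
G0 X87.53 Y166.81
M4 S293
G1 X212.36 Y166.81 F3303
G1 X212.36 Y72.80 F3303
G1 X87.53 Y72.80 F3303
G1 X87.53 Y166.81 F3303
M5
G0 X300.57 Y51.53
M4 S293
G1 X314.83 Y55.55 F3303
G1 X323.06 Y43.24 F3303
G1 X313.89 Y31.60 F3303
G1 X299.99 Y36.73 F3303
G1 X300.57 Y51.53 F3303
M5
G0 X127.32 Y76.81
M4 S293
G1 X120.95 Y124.38 F3303
G1 X158.97 Y153.69 F3303
G1 X203.36 Y135.41 F3303
G1 X209.73 Y87.84 F3303
G1 X171.71 Y58.53 F3303
G1 X127.32 Y76.81 F3303
M5
G0 X39.48 Y33.38
M4 S293
G1 X330.55 Y66.00 F3303
M5
G0 X138.56 Y116.45
M4 S293
G1 X237.09 Y116.45 F3303
G1 X237.09 Y100.73 F3303
G1 X138.56 Y100.73 F3303
G1 X138.56 Y116.45 F3303
M5
G0 X297.82 Y28.78
M4 S293
G1 X307.09 Y30.46 F3303
G1 X313.19 Y23.26 F3303
G1 X310.00 Y14.38 F3303
G1 X300.73 Y12.70 F3303
G1 X294.63 Y19.90 F3303
G1 X297.82 Y28.78 F3303
M5
G0 X22.53 Y82.63
M4 S293
G1 X34.61 Y142.41 F3303
M5
G0 X0.00 Y0.00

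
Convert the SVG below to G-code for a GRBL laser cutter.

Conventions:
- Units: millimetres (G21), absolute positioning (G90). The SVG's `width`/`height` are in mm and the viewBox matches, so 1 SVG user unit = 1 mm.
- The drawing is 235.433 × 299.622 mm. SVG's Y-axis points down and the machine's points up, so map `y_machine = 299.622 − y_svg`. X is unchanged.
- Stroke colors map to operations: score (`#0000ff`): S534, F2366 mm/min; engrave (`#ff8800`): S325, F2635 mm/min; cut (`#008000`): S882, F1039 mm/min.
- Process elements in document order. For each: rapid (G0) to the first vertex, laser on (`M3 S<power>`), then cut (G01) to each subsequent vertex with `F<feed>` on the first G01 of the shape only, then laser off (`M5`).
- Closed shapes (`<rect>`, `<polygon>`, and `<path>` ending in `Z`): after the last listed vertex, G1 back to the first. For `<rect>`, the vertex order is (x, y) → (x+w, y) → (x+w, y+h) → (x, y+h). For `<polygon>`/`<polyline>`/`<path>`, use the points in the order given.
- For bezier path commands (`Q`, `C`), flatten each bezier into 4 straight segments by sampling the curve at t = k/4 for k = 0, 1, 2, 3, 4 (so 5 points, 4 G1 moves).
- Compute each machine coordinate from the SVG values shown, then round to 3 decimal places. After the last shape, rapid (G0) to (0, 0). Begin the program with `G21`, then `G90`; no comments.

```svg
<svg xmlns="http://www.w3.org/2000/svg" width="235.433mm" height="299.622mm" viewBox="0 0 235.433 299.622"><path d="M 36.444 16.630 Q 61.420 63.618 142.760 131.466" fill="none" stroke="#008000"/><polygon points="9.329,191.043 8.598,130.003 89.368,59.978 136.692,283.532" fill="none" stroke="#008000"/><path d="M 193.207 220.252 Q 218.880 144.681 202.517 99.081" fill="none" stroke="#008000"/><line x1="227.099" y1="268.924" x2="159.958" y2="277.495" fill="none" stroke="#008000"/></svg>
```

G21
G90
G0 X36.444 Y282.992
M3 S882
G01 X52.455 Y258.194 F1039
G01 X75.511 Y230.789
G01 X105.613 Y200.776
G01 X142.760 Y168.156
M5
G0 X9.329 Y108.579
M3 S882
G01 X8.598 Y169.619 F1039
G01 X89.368 Y239.644
G01 X136.692 Y16.090
G01 X9.329 Y108.579
M5
G0 X193.207 Y79.370
M3 S882
G01 X203.416 Y115.282 F1039
G01 X208.371 Y147.448
G01 X208.071 Y175.868
G01 X202.517 Y200.541
M5
G0 X227.099 Y30.698
M3 S882
G01 X159.958 Y22.127 F1039
M5
G0 X0.000 Y0.000

Since the viewBox matches the mm dimensions, user units are millimetres directly. The only transform is the Y-flip y_m = 299.622 − y_svg.

Shape 1 is a quadratic bezier drawn with `<path>`. Its stroke #008000 means cut at S882, F1039. After flipping Y the toolpath is (36.444,282.992) → (52.455,258.194) → (75.511,230.789) → (105.613,200.776) → (142.760,168.156).

Shape 2 is a closed polygon drawn with `<polygon>`. Its stroke #008000 means cut at S882, F1039. After flipping Y the toolpath is (9.329,108.579) → (8.598,169.619) → (89.368,239.644) → (136.692,16.090) → (9.329,108.579), returning to the start.

Shape 3 is a quadratic bezier drawn with `<path>`. Its stroke #008000 means cut at S882, F1039. After flipping Y the toolpath is (193.207,79.370) → (203.416,115.282) → (208.371,147.448) → (208.071,175.868) → (202.517,200.541).

Shape 4 is a line segment drawn with `<line>`. Its stroke #008000 means cut at S882, F1039. After flipping Y the toolpath is (227.099,30.698) → (159.958,22.127).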